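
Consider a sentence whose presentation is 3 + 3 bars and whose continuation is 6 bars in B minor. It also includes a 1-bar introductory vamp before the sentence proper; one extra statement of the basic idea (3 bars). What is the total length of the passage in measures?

Basic sentence: 3 + 3 + 6 = 12 bars.
12 (basic form) + 1 (introduction) + 3 (extra statement) = 16.

16 measures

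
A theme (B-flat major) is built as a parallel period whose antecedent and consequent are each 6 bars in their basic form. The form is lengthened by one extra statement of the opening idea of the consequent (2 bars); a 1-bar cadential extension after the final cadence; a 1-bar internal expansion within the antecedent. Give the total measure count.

Basic parallel period: 6 + 6 = 12 bars.
12 (basic form) + 2 (extra statement) + 1 (cadential extension) + 1 (internal expansion) = 16.

16 measures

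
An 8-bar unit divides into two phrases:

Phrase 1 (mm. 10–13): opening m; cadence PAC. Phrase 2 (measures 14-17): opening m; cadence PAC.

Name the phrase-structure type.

repeated phrase

Both phrases have the same opening (m) and the same cadence (perfect authentic cadence): the second is a restatement, not a consequent, so this is a repeated phrase rather than a period.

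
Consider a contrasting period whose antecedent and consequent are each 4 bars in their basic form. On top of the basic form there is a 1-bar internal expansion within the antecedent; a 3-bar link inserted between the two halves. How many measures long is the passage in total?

Basic contrasting period: 4 + 4 = 8 bars.
8 (basic form) + 1 (internal expansion) + 3 (link) = 12.

12 measures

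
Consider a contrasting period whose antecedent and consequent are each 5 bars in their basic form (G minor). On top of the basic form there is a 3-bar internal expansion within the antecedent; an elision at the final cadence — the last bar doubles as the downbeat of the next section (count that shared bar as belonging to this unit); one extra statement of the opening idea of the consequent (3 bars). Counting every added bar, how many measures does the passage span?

Basic contrasting period: 5 + 5 = 10 bars.
10 (basic form) + 3 (internal expansion) + 3 (extra statement) = 16.
The elision shares a bar with the next section but does not change this unit's count.

16 measures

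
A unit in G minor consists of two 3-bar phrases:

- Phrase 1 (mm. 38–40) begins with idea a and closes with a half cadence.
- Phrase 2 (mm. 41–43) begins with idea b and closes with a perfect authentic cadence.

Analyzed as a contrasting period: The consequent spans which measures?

measures 41–43

The antecedent is the phrase ending with the weaker cadence (half cadence, phrase 1) and the consequent the one ending more conclusively (perfect authentic cadence, phrase 2); the consequent is measures 41-43.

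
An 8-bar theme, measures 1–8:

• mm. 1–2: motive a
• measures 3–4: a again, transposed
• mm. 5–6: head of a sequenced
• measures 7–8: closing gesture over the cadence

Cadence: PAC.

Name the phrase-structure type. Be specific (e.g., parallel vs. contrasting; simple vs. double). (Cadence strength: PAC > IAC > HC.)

Basic idea (bars 1–2) + its repetition (bars 3–4) form the presentation; fragmentation and cadence (measures 5–8) form the continuation — the 8-bar whole is a sentence.

sentence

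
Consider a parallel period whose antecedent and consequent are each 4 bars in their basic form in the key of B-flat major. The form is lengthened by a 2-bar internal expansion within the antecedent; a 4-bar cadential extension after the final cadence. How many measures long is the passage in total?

Basic parallel period: 4 + 4 = 8 bars.
8 (basic form) + 2 (internal expansion) + 4 (cadential extension) = 14.

14 measures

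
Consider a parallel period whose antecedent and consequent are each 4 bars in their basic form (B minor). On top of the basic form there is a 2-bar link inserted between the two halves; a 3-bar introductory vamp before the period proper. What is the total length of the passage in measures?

13 measures

Basic parallel period: 4 + 4 = 8 bars.
8 (basic form) + 2 (link) + 3 (introduction) = 13.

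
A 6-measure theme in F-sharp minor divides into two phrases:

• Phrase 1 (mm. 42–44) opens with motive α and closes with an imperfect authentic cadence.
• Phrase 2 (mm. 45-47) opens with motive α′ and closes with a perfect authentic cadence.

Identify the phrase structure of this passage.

parallel period

Phrase 1 ends with an imperfect authentic cadence (weaker) and phrase 2 with a perfect authentic cadence (stronger): antecedent + consequent = a period.
The two phrases open with the same material (α / α′), so the period is parallel.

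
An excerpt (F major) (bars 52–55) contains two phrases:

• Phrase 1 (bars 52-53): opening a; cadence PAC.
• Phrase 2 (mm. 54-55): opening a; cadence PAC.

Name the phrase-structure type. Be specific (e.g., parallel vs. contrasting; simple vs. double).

Both phrases have the same opening (a) and the same cadence (perfect authentic cadence): the second is a restatement, not a consequent, so this is a repeated phrase rather than a period.

repeated phrase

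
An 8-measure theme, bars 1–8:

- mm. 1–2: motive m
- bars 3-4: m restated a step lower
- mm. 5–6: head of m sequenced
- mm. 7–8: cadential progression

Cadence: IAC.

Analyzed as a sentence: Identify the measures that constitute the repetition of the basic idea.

measures 3–4

The presentation of a sentence is the basic idea (mm. 1–2) plus its repetition (measures 3-4); the repetition of the basic idea is therefore measures 3–4.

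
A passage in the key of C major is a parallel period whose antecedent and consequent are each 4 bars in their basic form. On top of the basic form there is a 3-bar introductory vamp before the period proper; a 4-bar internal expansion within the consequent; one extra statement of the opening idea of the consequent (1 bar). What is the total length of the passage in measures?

16 measures

Basic parallel period: 4 + 4 = 8 bars.
8 (basic form) + 3 (introduction) + 4 (internal expansion) + 1 (extra statement) = 16.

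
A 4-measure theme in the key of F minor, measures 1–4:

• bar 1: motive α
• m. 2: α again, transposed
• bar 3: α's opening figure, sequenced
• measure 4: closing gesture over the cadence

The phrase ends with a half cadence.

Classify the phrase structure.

Basic idea (measure 1) + its repetition (measure 2) form the presentation; fragmentation and cadence (mm. 3–4) form the continuation — the 4-bar whole is a sentence.

sentence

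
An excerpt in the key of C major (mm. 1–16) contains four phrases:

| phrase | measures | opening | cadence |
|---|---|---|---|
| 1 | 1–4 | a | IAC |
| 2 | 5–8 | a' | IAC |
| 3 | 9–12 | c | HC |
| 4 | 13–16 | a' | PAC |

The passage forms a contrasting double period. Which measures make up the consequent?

measures 9–16

In a double period the first pair of phrases (ending imperfect authentic cadence) is the large antecedent and the second pair (ending perfect authentic cadence) is the large consequent; the consequent is measures 9–16.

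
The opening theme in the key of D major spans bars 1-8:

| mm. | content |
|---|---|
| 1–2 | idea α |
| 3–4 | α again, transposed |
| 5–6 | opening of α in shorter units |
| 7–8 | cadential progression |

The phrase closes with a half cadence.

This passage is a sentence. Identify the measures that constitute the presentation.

measures 1–4

The presentation of a sentence is the basic idea (mm. 1–2) plus its repetition (measures 3–4); the presentation is therefore mm. 1–4.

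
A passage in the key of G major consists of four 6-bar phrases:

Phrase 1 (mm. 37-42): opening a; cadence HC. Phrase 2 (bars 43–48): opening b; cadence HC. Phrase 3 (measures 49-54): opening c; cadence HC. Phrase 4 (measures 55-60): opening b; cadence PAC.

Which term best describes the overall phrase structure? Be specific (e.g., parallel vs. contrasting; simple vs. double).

contrasting double period

Four phrases in two halves: the first half (mm. 37–48) ends with a half cadence, the second (mm. 49–60) with a perfect authentic cadence — a large antecedent–consequent pair, i.e. a double period.
Phrase 3 begins with different material from phrase 1, making it contrasting.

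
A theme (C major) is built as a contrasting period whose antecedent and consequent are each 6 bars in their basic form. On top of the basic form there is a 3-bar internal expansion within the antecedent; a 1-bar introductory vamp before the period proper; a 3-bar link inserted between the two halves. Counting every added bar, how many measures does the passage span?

19 measures

Basic contrasting period: 6 + 6 = 12 bars.
12 (basic form) + 3 (internal expansion) + 1 (introduction) + 3 (link) = 19.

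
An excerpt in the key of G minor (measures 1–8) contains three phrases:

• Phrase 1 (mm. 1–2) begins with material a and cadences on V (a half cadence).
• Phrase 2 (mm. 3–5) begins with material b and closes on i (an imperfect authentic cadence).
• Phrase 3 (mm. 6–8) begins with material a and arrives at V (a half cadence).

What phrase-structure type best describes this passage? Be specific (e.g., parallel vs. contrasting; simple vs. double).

phrase group

The final phrase closes with a half cadence, which is not stronger than the preceding imperfect authentic cadence; the 3 phrases lack an overall antecedent–consequent design and so form a phrase group.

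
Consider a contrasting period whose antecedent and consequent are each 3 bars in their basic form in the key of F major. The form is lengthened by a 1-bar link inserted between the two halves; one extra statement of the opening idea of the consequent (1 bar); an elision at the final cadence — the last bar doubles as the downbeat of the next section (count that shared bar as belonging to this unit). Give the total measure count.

8 measures

Basic contrasting period: 3 + 3 = 6 bars.
6 (basic form) + 1 (link) + 1 (extra statement) = 8.
The elision shares a bar with the next section but does not change this unit's count.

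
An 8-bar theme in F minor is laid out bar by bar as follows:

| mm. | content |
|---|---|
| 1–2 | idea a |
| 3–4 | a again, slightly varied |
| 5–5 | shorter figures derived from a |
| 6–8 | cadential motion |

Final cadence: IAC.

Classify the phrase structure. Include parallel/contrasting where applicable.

sentence

Basic idea (mm. 1–2) + its repetition (bars 3-4) form the presentation; fragmentation and cadence (mm. 5-8) form the continuation — the 8-bar whole is a sentence.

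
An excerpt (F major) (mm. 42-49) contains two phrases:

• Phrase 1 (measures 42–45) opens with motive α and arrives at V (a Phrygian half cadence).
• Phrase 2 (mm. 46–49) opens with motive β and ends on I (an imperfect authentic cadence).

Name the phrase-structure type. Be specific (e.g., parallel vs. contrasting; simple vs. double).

contrasting period

Phrase 1 ends with a Phrygian half cadence (weaker) and phrase 2 with an imperfect authentic cadence (stronger): antecedent + consequent = a period.
The two phrases open with different material (α / β), so the period is contrasting.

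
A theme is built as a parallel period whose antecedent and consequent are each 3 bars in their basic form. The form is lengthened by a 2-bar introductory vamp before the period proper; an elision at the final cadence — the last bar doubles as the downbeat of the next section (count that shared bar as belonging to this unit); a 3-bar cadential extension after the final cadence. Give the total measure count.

11 measures

Basic parallel period: 3 + 3 = 6 bars.
6 (basic form) + 2 (introduction) + 3 (cadential extension) = 11.
The elision shares a bar with the next section but does not change this unit's count.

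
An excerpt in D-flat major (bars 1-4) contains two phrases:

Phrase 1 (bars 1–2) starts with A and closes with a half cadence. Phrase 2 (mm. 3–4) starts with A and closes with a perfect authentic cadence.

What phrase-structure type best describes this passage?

parallel period

Phrase 1 ends with a half cadence (weaker) and phrase 2 with a perfect authentic cadence (stronger): antecedent + consequent = a period.
The two phrases open with the same material (A / A), so the period is parallel.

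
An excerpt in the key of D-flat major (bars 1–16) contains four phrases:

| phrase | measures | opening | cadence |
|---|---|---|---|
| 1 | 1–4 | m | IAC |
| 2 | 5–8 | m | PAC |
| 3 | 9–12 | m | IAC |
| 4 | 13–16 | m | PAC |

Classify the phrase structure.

The cadence pattern IAC–PAC–IAC–PAC is weak–strong twice, and phrases 3–4 restate phrases 1–2: a period heard twice, not a double period (which would end weakly at phrase 2).

repeated period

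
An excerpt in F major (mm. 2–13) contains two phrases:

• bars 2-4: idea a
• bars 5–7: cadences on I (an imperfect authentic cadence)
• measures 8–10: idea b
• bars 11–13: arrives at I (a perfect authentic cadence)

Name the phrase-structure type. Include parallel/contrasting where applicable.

Phrase 1 ends with an imperfect authentic cadence (weaker) and phrase 2 with a perfect authentic cadence (stronger): antecedent + consequent = a period.
The two phrases open with different material (a / b), so the period is contrasting.

contrasting period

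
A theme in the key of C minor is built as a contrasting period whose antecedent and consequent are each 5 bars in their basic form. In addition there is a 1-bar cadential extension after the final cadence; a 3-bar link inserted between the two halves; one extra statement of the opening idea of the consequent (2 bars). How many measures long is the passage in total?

Basic contrasting period: 5 + 5 = 10 bars.
10 (basic form) + 1 (cadential extension) + 3 (link) + 2 (extra statement) = 16.

16 measures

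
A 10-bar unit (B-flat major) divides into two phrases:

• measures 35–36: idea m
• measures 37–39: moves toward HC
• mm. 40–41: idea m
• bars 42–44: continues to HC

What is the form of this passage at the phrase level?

repeated phrase

Both phrases have the same opening (m) and the same cadence (half cadence): the second is a restatement, not a consequent, so this is a repeated phrase rather than a period.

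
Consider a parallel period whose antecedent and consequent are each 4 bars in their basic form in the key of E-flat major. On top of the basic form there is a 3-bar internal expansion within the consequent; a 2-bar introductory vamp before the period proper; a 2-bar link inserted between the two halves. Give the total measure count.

Basic parallel period: 4 + 4 = 8 bars.
8 (basic form) + 3 (internal expansion) + 2 (introduction) + 2 (link) = 15.

15 measures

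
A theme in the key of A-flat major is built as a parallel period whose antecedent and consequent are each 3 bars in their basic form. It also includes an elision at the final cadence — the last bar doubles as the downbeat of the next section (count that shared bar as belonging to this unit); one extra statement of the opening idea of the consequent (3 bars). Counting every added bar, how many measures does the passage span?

Basic parallel period: 3 + 3 = 6 bars.
6 (basic form) + 3 (extra statement) = 9.
The elision shares a bar with the next section but does not change this unit's count.

9 measures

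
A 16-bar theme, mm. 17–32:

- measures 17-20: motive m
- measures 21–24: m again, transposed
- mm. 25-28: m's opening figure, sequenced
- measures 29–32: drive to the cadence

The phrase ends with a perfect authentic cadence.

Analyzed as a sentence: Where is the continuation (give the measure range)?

measures 25–32

After the presentation (bars 17-24), the continuation covers the fragmentation through the cadence: bars 25–32.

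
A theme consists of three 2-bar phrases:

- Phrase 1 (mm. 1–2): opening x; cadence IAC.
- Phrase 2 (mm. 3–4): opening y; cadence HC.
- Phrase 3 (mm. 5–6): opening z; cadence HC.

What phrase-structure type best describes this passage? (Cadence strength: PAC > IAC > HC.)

The final phrase closes with a half cadence, which is not stronger than the preceding half cadence; the 3 phrases lack an overall antecedent–consequent design and so form a phrase group.

phrase group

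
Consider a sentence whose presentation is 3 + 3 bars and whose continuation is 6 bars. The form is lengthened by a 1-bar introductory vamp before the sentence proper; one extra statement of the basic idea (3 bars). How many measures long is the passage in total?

16 measures

Basic sentence: 3 + 3 + 6 = 12 bars.
12 (basic form) + 1 (introduction) + 3 (extra statement) = 16.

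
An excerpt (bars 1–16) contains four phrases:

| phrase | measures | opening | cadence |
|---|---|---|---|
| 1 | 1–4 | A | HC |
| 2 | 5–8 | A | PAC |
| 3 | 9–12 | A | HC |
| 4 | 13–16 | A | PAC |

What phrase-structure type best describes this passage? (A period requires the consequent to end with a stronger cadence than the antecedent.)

repeated period

The cadence pattern HC–PAC–HC–PAC is weak–strong twice, and phrases 3–4 restate phrases 1–2: a period heard twice, not a double period (which would end weakly at phrase 2).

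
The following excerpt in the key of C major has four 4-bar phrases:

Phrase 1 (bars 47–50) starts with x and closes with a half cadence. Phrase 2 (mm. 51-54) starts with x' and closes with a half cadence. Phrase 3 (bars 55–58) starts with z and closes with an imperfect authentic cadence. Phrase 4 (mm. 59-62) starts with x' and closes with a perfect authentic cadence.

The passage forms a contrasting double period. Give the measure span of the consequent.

In a double period the first pair of phrases (ending half cadence) is the large antecedent and the second pair (ending perfect authentic cadence) is the large consequent; the consequent is measures 55–62.

measures 55–62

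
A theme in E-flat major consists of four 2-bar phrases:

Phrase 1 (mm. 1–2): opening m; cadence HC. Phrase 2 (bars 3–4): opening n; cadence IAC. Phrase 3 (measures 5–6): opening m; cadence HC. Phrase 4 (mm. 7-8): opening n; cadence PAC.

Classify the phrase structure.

parallel double period

Four phrases in two halves: the first half (bars 1-4) ends with an imperfect authentic cadence, the second (mm. 5-8) with a perfect authentic cadence — a large antecedent–consequent pair, i.e. a double period.
Phrase 3 begins with the same material as phrase 1, making it parallel.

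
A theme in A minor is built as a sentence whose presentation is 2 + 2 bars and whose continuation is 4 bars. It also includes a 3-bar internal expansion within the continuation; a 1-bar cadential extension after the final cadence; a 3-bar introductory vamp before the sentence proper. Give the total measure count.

Basic sentence: 2 + 2 + 4 = 8 bars.
8 (basic form) + 3 (internal expansion) + 1 (cadential extension) + 3 (introduction) = 15.

15 measures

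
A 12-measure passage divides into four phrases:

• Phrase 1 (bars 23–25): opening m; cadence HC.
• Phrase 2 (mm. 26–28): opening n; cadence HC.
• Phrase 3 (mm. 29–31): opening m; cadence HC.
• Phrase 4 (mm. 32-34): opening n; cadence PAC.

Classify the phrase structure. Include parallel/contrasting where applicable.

Four phrases in two halves: the first half (mm. 23–28) ends with a half cadence, the second (mm. 29–34) with a perfect authentic cadence — a large antecedent–consequent pair, i.e. a double period.
Phrase 3 begins with the same material as phrase 1, making it parallel.

parallel double period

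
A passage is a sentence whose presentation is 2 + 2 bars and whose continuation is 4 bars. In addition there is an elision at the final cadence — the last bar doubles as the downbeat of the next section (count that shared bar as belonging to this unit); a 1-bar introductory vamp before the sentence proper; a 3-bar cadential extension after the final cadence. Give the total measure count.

12 measures

Basic sentence: 2 + 2 + 4 = 8 bars.
8 (basic form) + 1 (introduction) + 3 (cadential extension) = 12.
The elision shares a bar with the next section but does not change this unit's count.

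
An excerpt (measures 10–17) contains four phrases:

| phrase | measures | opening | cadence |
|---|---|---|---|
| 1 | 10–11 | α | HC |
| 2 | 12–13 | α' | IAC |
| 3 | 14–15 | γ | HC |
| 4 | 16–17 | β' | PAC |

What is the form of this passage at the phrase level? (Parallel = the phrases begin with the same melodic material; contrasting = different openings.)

Four phrases in two halves: the first half (bars 10–13) ends with an imperfect authentic cadence, the second (measures 14–17) with a perfect authentic cadence — a large antecedent–consequent pair, i.e. a double period.
Phrase 3 begins with different material from phrase 1, making it contrasting.

contrasting double period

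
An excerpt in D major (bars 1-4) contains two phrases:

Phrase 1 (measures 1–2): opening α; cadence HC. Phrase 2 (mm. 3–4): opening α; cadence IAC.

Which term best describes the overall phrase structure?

parallel period

Phrase 1 ends with a half cadence (weaker) and phrase 2 with an imperfect authentic cadence (stronger): antecedent + consequent = a period.
The two phrases open with the same material (α / α), so the period is parallel.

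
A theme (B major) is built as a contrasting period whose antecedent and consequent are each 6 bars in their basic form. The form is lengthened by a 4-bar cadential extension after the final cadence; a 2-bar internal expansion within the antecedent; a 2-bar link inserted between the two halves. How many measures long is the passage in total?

Basic contrasting period: 6 + 6 = 12 bars.
12 (basic form) + 4 (cadential extension) + 2 (internal expansion) + 2 (link) = 20.

20 measures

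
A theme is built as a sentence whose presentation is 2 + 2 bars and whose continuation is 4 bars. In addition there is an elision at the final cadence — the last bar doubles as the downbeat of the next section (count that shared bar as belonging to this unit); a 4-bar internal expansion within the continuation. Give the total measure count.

Basic sentence: 2 + 2 + 4 = 8 bars.
8 (basic form) + 4 (internal expansion) = 12.
The elision shares a bar with the next section but does not change this unit's count.

12 measures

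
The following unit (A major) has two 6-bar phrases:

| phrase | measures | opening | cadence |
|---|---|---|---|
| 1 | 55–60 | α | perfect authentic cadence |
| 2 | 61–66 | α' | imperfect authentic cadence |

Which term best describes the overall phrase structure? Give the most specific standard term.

The second phrase closes with an imperfect authentic cadence, which is not stronger than the first phrase's perfect authentic cadence; without a weak→strong cadential pair there is no antecedent–consequent relationship, so this is a phrase group rather than a period.

phrase group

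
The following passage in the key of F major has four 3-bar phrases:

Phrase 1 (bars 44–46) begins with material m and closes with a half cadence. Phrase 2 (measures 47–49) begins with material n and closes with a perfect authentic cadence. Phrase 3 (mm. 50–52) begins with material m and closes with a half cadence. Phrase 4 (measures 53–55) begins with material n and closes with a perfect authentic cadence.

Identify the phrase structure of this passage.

The cadence pattern HC–PAC–HC–PAC is weak–strong twice, and phrases 3–4 restate phrases 1–2: a period heard twice, not a double period (which would end weakly at phrase 2).

repeated period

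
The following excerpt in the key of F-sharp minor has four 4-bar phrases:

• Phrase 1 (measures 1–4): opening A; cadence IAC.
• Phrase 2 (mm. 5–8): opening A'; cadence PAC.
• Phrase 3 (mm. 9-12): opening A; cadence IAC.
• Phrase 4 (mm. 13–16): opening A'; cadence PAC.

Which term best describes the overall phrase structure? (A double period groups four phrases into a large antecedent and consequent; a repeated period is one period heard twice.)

repeated period

The cadence pattern IAC–PAC–IAC–PAC is weak–strong twice, and phrases 3–4 restate phrases 1–2: a period heard twice, not a double period (which would end weakly at phrase 2).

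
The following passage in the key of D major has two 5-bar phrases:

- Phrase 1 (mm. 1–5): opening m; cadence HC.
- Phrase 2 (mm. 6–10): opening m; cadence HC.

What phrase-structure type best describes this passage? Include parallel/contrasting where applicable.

Both phrases have the same opening (m) and the same cadence (half cadence): the second is a restatement, not a consequent, so this is a repeated phrase rather than a period.

repeated phrase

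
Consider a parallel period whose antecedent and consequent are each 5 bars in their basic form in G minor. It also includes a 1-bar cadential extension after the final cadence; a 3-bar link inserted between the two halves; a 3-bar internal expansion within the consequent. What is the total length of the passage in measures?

17 measures

Basic parallel period: 5 + 5 = 10 bars.
10 (basic form) + 1 (cadential extension) + 3 (link) + 3 (internal expansion) = 17.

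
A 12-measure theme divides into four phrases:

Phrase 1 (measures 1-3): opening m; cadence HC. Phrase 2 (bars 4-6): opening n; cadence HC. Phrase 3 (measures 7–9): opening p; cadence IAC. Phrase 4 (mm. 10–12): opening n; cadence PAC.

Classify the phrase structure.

Four phrases in two halves: the first half (measures 1-6) ends with a half cadence, the second (measures 7-12) with a perfect authentic cadence — a large antecedent–consequent pair, i.e. a double period.
Phrase 3 begins with different material from phrase 1, making it contrasting.

contrasting double period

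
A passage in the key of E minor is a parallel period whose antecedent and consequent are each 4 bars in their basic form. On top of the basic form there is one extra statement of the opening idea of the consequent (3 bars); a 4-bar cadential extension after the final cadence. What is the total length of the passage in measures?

15 measures

Basic parallel period: 4 + 4 = 8 bars.
8 (basic form) + 3 (extra statement) + 4 (cadential extension) = 15.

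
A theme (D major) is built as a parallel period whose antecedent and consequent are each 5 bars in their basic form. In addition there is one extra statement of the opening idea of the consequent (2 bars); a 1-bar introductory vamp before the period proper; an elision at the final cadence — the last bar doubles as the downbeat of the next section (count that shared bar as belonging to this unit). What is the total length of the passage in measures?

13 measures

Basic parallel period: 5 + 5 = 10 bars.
10 (basic form) + 2 (extra statement) + 1 (introduction) = 13.
The elision shares a bar with the next section but does not change this unit's count.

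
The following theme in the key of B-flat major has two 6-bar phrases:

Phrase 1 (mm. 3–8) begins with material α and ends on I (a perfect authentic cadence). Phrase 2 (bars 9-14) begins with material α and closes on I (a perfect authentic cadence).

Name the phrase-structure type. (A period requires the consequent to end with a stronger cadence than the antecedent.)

Both phrases have the same opening (α) and the same cadence (perfect authentic cadence): the second is a restatement, not a consequent, so this is a repeated phrase rather than a period.

repeated phrase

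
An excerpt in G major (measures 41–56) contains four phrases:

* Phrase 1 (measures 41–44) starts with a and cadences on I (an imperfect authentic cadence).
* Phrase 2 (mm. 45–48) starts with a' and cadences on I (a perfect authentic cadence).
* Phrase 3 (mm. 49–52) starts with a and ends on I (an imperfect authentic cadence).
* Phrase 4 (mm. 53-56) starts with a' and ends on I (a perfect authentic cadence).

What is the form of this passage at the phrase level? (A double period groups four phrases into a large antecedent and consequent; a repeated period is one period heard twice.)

The cadence pattern IAC–PAC–IAC–PAC is weak–strong twice, and phrases 3–4 restate phrases 1–2: a period heard twice, not a double period (which would end weakly at phrase 2).

repeated period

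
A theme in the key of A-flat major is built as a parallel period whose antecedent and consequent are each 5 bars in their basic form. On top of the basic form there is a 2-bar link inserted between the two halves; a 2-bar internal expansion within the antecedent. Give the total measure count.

Basic parallel period: 5 + 5 = 10 bars.
10 (basic form) + 2 (link) + 2 (internal expansion) = 14.

14 measures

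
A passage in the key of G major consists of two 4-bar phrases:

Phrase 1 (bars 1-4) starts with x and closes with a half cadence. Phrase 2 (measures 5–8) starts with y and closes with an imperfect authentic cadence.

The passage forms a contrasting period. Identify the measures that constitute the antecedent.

The antecedent is the phrase ending with the weaker cadence (half cadence, phrase 1) and the consequent the one ending more conclusively (imperfect authentic cadence, phrase 2); the antecedent is mm. 1-4.

measures 1–4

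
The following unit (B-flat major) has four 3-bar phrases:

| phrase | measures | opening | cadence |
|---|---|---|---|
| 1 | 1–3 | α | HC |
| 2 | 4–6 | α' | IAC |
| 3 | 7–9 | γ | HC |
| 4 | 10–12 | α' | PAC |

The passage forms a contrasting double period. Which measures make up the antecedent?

In a double period the four phrases pair into a large antecedent (phrases 1–2, ending imperfect authentic cadence) and a large consequent (phrases 3–4, ending perfect authentic cadence). The antecedent spans measures 1–6.

measures 1–6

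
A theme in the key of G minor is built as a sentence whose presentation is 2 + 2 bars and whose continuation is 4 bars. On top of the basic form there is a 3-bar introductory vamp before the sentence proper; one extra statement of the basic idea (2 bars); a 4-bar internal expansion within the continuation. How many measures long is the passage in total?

Basic sentence: 2 + 2 + 4 = 8 bars.
8 (basic form) + 3 (introduction) + 2 (extra statement) + 4 (internal expansion) = 17.

17 measures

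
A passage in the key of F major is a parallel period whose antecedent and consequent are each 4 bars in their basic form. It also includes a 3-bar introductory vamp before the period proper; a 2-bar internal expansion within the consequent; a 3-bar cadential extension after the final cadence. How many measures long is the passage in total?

Basic parallel period: 4 + 4 = 8 bars.
8 (basic form) + 3 (introduction) + 2 (internal expansion) + 3 (cadential extension) = 16.

16 measures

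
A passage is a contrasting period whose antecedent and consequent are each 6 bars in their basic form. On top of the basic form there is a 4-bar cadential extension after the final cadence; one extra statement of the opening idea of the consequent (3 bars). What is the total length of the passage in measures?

Basic contrasting period: 6 + 6 = 12 bars.
12 (basic form) + 4 (cadential extension) + 3 (extra statement) = 19.

19 measures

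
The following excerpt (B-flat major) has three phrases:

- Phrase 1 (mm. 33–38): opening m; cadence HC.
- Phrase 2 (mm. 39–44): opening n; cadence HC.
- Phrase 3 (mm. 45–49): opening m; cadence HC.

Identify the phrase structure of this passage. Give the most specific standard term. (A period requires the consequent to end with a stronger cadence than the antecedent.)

phrase group

The final phrase closes with a half cadence, which is not stronger than the preceding half cadence; the 3 phrases lack an overall antecedent–consequent design and so form a phrase group.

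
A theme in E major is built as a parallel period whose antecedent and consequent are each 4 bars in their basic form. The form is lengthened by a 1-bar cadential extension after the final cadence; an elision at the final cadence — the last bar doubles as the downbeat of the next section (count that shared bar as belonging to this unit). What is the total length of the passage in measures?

Basic parallel period: 4 + 4 = 8 bars.
8 (basic form) + 1 (cadential extension) = 9.
The elision shares a bar with the next section but does not change this unit's count.

9 measures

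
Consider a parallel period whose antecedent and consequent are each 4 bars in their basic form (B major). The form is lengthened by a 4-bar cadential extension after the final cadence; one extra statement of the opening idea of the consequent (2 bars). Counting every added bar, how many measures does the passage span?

14 measures

Basic parallel period: 4 + 4 = 8 bars.
8 (basic form) + 4 (cadential extension) + 2 (extra statement) = 14.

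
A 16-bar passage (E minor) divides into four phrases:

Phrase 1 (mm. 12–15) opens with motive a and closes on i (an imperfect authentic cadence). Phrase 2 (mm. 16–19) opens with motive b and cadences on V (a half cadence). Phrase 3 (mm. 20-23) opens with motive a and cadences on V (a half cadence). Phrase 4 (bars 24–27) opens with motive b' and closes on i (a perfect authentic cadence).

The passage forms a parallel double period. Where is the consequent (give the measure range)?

measures 20–27

In a double period the four phrases pair into a large antecedent (phrases 1–2, ending half cadence) and a large consequent (phrases 3–4, ending perfect authentic cadence). The consequent spans mm. 20-27.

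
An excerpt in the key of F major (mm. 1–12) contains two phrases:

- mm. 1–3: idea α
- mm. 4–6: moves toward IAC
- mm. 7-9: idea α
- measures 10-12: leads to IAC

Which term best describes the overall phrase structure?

Both phrases have the same opening (α) and the same cadence (imperfect authentic cadence): the second is a restatement, not a consequent, so this is a repeated phrase rather than a period.

repeated phrase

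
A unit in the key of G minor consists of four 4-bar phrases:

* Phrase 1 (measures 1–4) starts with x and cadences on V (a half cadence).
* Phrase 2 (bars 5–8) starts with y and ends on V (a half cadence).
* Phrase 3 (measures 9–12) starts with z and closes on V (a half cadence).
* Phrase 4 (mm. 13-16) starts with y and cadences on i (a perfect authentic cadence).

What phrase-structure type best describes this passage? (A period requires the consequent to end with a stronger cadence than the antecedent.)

Four phrases in two halves: the first half (mm. 1–8) ends with a half cadence, the second (measures 9–16) with a perfect authentic cadence — a large antecedent–consequent pair, i.e. a double period.
Phrase 3 begins with different material from phrase 1, making it contrasting.

contrasting double period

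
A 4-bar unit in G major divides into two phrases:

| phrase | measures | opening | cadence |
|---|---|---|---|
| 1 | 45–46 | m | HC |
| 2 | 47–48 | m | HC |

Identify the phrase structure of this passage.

repeated phrase

Both phrases have the same opening (m) and the same cadence (half cadence): the second is a restatement, not a consequent, so this is a repeated phrase rather than a period.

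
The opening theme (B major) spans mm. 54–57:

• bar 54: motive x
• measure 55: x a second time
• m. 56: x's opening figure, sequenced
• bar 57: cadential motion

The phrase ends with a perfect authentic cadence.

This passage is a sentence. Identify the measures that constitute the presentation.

measures 54–55

The presentation of a sentence is the basic idea (bar 54) plus its repetition (m. 55); the presentation is therefore mm. 54–55.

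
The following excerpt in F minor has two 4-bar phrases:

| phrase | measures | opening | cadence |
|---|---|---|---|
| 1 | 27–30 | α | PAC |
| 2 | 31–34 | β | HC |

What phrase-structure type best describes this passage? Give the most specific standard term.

The second phrase closes with a half cadence, which is not stronger than the first phrase's perfect authentic cadence; without a weak→strong cadential pair there is no antecedent–consequent relationship, so this is a phrase group rather than a period.

phrase group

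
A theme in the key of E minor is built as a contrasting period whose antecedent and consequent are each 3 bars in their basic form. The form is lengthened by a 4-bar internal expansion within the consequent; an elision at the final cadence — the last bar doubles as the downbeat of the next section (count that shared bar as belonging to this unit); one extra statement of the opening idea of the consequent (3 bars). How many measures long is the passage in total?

Basic contrasting period: 3 + 3 = 6 bars.
6 (basic form) + 4 (internal expansion) + 3 (extra statement) = 13.
The elision shares a bar with the next section but does not change this unit's count.

13 measures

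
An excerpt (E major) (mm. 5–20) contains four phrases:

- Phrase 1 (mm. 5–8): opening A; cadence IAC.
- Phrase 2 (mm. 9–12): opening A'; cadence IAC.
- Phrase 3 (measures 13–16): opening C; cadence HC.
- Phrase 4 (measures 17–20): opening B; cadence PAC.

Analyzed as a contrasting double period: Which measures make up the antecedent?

In a double period the four phrases pair into a large antecedent (phrases 1–2, ending imperfect authentic cadence) and a large consequent (phrases 3–4, ending perfect authentic cadence). The antecedent spans mm. 5–12.

measures 5–12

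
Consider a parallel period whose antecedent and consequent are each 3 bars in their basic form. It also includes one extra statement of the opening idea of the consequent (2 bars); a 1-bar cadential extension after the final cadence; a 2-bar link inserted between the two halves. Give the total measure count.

Basic parallel period: 3 + 3 = 6 bars.
6 (basic form) + 2 (extra statement) + 1 (cadential extension) + 2 (link) = 11.

11 measures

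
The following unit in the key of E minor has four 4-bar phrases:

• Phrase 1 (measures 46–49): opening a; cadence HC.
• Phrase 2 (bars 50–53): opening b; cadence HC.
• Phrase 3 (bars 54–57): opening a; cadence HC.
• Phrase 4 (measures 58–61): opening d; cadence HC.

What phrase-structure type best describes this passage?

Phrase 4 ends with a half cadence, no stronger than phrase 2's half cadence, so the four phrases do not form a double period; nor do phrases 3–4 duplicate 1–2, so it is not a repeated period. With no phrase reaching a conclusive cadence, the passage is a phrase group.

phrase group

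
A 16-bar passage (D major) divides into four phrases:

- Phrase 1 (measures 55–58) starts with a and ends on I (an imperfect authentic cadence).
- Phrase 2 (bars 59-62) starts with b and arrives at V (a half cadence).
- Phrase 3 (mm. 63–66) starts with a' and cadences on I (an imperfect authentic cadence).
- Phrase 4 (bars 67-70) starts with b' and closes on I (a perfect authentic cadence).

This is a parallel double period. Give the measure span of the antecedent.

In a double period the first pair of phrases (ending half cadence) is the large antecedent and the second pair (ending perfect authentic cadence) is the large consequent; the antecedent is measures 55–62.

measures 55–62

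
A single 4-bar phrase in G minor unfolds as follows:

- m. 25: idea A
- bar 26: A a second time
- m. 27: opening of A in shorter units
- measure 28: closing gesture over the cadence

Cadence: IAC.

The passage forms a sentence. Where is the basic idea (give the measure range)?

measures 25–25

The presentation of a sentence is the basic idea (measure 25) plus its repetition (m. 26); the basic idea is therefore m. 25.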